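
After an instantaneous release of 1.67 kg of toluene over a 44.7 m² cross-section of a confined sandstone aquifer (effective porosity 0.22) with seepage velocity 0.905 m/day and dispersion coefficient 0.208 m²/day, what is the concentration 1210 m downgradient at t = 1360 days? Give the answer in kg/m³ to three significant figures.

0.00194 kg/m³

For an instantaneous plane source, C(x,t) = M/(n_e·A·√(4πDt)) · exp(−(x−vt)²/(4Dt)), with n_e·A the pore (flow) area.
Plume center vt = 0.905 × 1360 = 1230.8 m, so the well at 1210 m is 20.8 m upgradient of the peak.
√(4πDt) = 59.62 m, giving peak height M/(n_e·A·√(4πDt)) = 1.67/(0.22 × 44.7 × 59.62) = 0.002848 kg/m³.
(x−vt)²/(4Dt) = (-20.8)²/(4 × 0.208 × 1360) = 0.3824; exp(−0.3824) = 0.6822.
C = 0.002848 × 0.6822 = 0.00194 kg/m³.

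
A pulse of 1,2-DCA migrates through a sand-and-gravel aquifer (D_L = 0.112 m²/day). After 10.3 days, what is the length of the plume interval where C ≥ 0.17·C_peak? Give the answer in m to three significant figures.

5.72 m

The plume is Gaussian with σ = √(2Dt) = √(2 × 0.112 × 10.3) = 1.519 m.
C/C_peak = exp(−Δx²/(2σ²)) = 0.17 ⇒ Δx = σ·√(−2 ln 0.17) = 1.519 × 1.883 = 2.860 m.
Width = 2Δx = 5.72 m.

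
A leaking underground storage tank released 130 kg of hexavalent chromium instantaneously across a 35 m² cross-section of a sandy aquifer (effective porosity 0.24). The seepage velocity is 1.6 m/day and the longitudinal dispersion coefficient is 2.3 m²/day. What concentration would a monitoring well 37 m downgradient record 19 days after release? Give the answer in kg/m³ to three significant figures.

For an instantaneous plane source, C(x,t) = M/(n_e·A·√(4πDt)) · exp(−(x−vt)²/(4Dt)), with n_e·A the pore (flow) area.
Plume center vt = 1.6 × 19 = 30.4 m, so the well at 37 m is 6.6 m downgradient of the peak.
√(4πDt) = 23.43 m, giving peak height M/(n_e·A·√(4πDt)) = 130/(0.24 × 35 × 23.43) = 0.6605 kg/m³.
(x−vt)²/(4Dt) = (6.6)²/(4 × 2.3 × 19) = 0.2492; exp(−0.2492) = 0.7794.
C = 0.6605 × 0.7794 = 0.515 kg/m³.

0.515 kg/m³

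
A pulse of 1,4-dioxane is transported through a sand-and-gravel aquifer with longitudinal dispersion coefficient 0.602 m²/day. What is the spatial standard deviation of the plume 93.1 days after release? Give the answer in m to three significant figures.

Dispersive spreading gives a Gaussian with σ² = 2Dt; advection only shifts the center.
σ = √(2 × 0.602 × 93.1) = 10.6 m.

10.6 m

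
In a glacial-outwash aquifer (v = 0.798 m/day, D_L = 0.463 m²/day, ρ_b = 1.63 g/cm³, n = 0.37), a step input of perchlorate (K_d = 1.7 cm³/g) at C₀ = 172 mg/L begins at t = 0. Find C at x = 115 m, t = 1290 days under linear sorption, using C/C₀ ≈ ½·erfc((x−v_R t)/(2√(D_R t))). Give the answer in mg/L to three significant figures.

121 mg/L

Retardation factor R = 1 + ρ_b·K_d/n = 1 + 1.63 × 1.7/0.37 = 8.489.
Sorption retards both mechanisms: v_R = v/R = 0.09400 m/day, D_R = D/R = 0.05454 m²/day.
v_R·t = 0.09400 × 1290 = 121.26 m; 2√(D_R t) = 16.78 m; argument = (115 − 121.26)/16.78 = -0.3731.
C = C₀ × ½·erfc(-0.3731) = 172 × 0.7011 = 121 mg/L.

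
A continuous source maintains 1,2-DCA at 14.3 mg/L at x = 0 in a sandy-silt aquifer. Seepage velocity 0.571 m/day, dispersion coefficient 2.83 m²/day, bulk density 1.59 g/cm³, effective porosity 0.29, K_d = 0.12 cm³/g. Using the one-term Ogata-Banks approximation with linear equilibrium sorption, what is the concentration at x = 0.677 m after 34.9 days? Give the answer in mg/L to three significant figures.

Retardation factor R = 1 + ρ_b·K_d/n = 1 + 1.59 × 0.12/0.29 = 1.658.
Sorption retards both mechanisms: v_R = v/R = 0.3444 m/day, D_R = D/R = 1.707 m²/day.
v_R·t = 0.3444 × 34.9 = 12.01956 m; 2√(D_R t) = 15.44 m; argument = (0.677 − 12.01956)/15.44 = -0.7346.
C = C₀ × ½·erfc(-0.7346) = 14.3 × 0.8506 = 12.2 mg/L.

12.2 mg/L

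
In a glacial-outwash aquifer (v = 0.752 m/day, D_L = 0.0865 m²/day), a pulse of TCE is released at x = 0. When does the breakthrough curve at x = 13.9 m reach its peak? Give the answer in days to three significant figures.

For the 1D instantaneous-source solution, setting ∂C/∂t = 0 at fixed x gives v²t² + 2Dt − x² = 0, so t = (√(D² + v²x²) − D)/v².
√(D² + v²x²) = √(0.0865² + 0.752² × 13.9²) = 10.45; v² = 0.565504.
t = (10.45 − 0.0865)/0.565504 = 18.3 days (vs. the pure-advection estimate x/v = 18.5 d).

18.3 days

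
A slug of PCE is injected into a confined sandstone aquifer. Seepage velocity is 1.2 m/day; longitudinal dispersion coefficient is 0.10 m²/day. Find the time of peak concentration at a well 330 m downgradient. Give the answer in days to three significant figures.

For the 1D instantaneous-source solution, setting ∂C/∂t = 0 at fixed x gives v²t² + 2Dt − x² = 0, so t = (√(D² + v²x²) − D)/v².
√(D² + v²x²) = √(0.10² + 1.2² × 330²) = 396.0; v² = 1.44.
t = (396.0 − 0.10)/1.44 = 275 days (vs. the pure-advection estimate x/v = 275 d).

275 days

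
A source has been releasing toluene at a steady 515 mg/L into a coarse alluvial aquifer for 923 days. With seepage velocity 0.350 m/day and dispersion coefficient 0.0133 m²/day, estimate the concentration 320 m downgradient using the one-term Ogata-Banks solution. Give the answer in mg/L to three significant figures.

376 mg/L

For a continuous step input, C/C₀ ≈ ½·erfc((x−vt)/(2√(Dt))).
vt = 0.350 × 923 = 323.05 m and 2√(Dt) = 2√(0.0133 × 923) = 7.007 m.
Argument (x−vt)/(2√(Dt)) = (320 − 323.05)/7.007 = -0.4353; ½·erfc(-0.4353) = 0.7309.
C = 515 × 0.7309 = 376 mg/L.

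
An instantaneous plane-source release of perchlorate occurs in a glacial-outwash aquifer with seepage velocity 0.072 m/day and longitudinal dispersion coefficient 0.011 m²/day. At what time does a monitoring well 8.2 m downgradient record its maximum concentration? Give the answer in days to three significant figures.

112 days

For the 1D instantaneous-source solution, setting ∂C/∂t = 0 at fixed x gives v²t² + 2Dt − x² = 0, so t = (√(D² + v²x²) − D)/v².
√(D² + v²x²) = √(0.011² + 0.072² × 8.2²) = 0.5905; v² = 0.005184.
t = (0.5905 − 0.011)/0.005184 = 112 days (vs. the pure-advection estimate x/v = 114 d).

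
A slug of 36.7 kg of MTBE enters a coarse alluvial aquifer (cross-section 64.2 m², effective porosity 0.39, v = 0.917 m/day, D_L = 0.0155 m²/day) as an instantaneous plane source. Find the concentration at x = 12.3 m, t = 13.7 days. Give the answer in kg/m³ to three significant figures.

For an instantaneous plane source, C(x,t) = M/(n_e·A·√(4πDt)) · exp(−(x−vt)²/(4Dt)), with n_e·A the pore (flow) area.
Plume center vt = 0.917 × 13.7 = 12.5629 m, so the well at 12.3 m is 0.2629 m upgradient of the peak.
√(4πDt) = 1.634 m, giving peak height M/(n_e·A·√(4πDt)) = 36.7/(0.39 × 64.2 × 1.634) = 0.8970 kg/m³.
(x−vt)²/(4Dt) = (-0.2629)²/(4 × 0.0155 × 13.7) = 0.08137; exp(−0.08137) = 0.9219.
C = 0.8970 × 0.9219 = 0.827 kg/m³.

0.827 kg/m³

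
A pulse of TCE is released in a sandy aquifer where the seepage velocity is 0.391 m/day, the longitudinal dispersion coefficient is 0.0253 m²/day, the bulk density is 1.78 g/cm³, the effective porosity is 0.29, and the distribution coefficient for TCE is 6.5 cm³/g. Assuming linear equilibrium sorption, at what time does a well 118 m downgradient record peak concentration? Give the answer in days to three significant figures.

Retardation factor R = 1 + ρ_b·K_d/n = 1 + 1.78 × 6.5/0.29 = 40.90.
Sorption retards both mechanisms: v_R = v/R = 0.009560 m/day, D_R = D/R = 0.0006186 m²/day.
Peak time from v_R²t² + 2D_R t − x² = 0: t = (√(D_R² + v_R²x²) − D_R)/v_R².
√(D_R² + v_R²x²) = √(0.0006186² + 0.009560² × 118²) = 1.128; v_R² = 9.139e-05.
t = (1.128 − 0.0006186)/9.139e-05 = 12300 days.

12300 days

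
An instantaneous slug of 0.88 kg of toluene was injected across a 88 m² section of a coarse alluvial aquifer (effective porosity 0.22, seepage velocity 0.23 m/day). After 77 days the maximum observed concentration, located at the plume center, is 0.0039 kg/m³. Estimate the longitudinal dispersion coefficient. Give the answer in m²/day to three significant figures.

At the plume center C_max = M/(n_e·A·√(4πDt)), so D = M²/(4πt·(n_e·A·C_max)²).
n_e·A·C_max = 0.22 × 88 × 0.0039 = 0.07550 kg/m.
D = 0.88²/(4π × 77 × 0.07550²) = 0.140 m²/day.

0.140 m²/day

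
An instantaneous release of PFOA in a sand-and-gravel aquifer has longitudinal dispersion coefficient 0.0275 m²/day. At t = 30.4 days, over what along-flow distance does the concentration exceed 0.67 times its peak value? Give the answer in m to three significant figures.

The plume is Gaussian with σ = √(2Dt) = √(2 × 0.0275 × 30.4) = 1.293 m.
C/C_peak = exp(−Δx²/(2σ²)) = 0.67 ⇒ Δx = σ·√(−2 ln 0.67) = 1.293 × 0.8950 = 1.157 m.
Width = 2Δx = 2.31 m.

2.31 m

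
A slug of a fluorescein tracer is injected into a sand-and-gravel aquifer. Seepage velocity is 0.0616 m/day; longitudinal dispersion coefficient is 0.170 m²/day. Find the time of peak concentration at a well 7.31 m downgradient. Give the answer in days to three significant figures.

For the 1D instantaneous-source solution, setting ∂C/∂t = 0 at fixed x gives v²t² + 2Dt − x² = 0, so t = (√(D² + v²x²) − D)/v².
√(D² + v²x²) = √(0.170² + 0.0616² × 7.31²) = 0.4813; v² = 0.00379456.
t = (0.4813 − 0.170)/0.00379456 = 82.0 days (vs. the pure-advection estimate x/v = 119 d).

82.0 days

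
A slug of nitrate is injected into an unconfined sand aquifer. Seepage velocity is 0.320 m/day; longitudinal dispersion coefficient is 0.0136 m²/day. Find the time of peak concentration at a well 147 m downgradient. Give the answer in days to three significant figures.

For the 1D instantaneous-source solution, setting ∂C/∂t = 0 at fixed x gives v²t² + 2Dt − x² = 0, so t = (√(D² + v²x²) − D)/v².
√(D² + v²x²) = √(0.0136² + 0.320² × 147²) = 47.04; v² = 0.1024.
t = (47.04 − 0.0136)/0.1024 = 459 days (vs. the pure-advection estimate x/v = 459 d).

459 days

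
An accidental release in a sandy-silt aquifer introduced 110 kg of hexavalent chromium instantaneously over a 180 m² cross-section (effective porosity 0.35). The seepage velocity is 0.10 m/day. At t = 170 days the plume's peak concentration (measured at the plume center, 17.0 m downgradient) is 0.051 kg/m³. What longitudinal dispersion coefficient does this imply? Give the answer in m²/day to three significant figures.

At the plume center C_max = M/(n_e·A·√(4πDt)), so D = M²/(4πt·(n_e·A·C_max)²).
n_e·A·C_max = 0.35 × 180 × 0.051 = 3.213 kg/m.
D = 110²/(4π × 170 × 3.213²) = 0.549 m²/day.

0.549 m²/day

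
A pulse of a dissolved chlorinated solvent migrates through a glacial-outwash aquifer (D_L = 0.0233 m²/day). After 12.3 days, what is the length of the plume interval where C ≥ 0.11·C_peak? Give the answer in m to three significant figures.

The plume is Gaussian with σ = √(2Dt) = √(2 × 0.0233 × 12.3) = 0.7571 m.
C/C_peak = exp(−Δx²/(2σ²)) = 0.11 ⇒ Δx = σ·√(−2 ln 0.11) = 0.7571 × 2.101 = 1.591 m.
Width = 2Δx = 3.18 m.

3.18 m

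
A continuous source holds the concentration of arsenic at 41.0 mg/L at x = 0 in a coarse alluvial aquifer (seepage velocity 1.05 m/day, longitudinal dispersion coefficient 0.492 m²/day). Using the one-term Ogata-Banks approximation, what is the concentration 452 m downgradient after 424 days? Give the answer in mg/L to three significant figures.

15.2 mg/L

For a continuous step input, C/C₀ ≈ ½·erfc((x−vt)/(2√(Dt))).
vt = 1.05 × 424 = 445.2 m and 2√(Dt) = 2√(0.492 × 424) = 28.89 m.
Argument (x−vt)/(2√(Dt)) = (452 − 445.2)/28.89 = 0.2354; ½·erfc(0.2354) = 0.3696.
C = 41.0 × 0.3696 = 15.2 mg/L.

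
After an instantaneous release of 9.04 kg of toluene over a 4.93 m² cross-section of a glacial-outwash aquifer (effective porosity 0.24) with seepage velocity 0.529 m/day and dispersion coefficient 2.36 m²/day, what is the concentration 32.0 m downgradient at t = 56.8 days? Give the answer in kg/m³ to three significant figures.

0.185 kg/m³

For an instantaneous plane source, C(x,t) = M/(n_e·A·√(4πDt)) · exp(−(x−vt)²/(4Dt)), with n_e·A the pore (flow) area.
Plume center vt = 0.529 × 56.8 = 30.0472 m, so the well at 32.0 m is 1.9528 m downgradient of the peak.
√(4πDt) = 41.04 m, giving peak height M/(n_e·A·√(4πDt)) = 9.04/(0.24 × 4.93 × 41.04) = 0.1862 kg/m³.
(x−vt)²/(4Dt) = (1.9528)²/(4 × 2.36 × 56.8) = 0.007112; exp(−0.007112) = 0.9929.
C = 0.1862 × 0.9929 = 0.185 kg/m³.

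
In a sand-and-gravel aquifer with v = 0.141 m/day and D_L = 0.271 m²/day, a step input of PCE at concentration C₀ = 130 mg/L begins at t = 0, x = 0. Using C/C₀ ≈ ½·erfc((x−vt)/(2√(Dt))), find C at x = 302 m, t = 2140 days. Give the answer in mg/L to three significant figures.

For a continuous step input, C/C₀ ≈ ½·erfc((x−vt)/(2√(Dt))).
vt = 0.141 × 2140 = 301.74 m and 2√(Dt) = 2√(0.271 × 2140) = 48.16 m.
Argument (x−vt)/(2√(Dt)) = (302 − 301.74)/48.16 = 0.005399; ½·erfc(0.005399) = 0.4970.
C = 130 × 0.4970 = 64.6 mg/L.

64.6 mg/L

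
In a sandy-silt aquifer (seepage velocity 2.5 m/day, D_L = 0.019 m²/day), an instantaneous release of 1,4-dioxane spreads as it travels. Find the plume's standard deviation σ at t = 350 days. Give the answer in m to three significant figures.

3.65 m

Dispersive spreading gives a Gaussian with σ² = 2Dt; advection only shifts the center.
σ = √(2 × 0.019 × 350) = 3.65 m.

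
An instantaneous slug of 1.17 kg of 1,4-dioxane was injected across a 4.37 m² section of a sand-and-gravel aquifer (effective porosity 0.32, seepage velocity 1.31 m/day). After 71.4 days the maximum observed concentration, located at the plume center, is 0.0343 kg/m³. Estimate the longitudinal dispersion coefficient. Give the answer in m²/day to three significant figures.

0.663 m²/day

At the plume center C_max = M/(n_e·A·√(4πDt)), so D = M²/(4πt·(n_e·A·C_max)²).
n_e·A·C_max = 0.32 × 4.37 × 0.0343 = 0.04797 kg/m.
D = 1.17²/(4π × 71.4 × 0.04797²) = 0.663 m²/day.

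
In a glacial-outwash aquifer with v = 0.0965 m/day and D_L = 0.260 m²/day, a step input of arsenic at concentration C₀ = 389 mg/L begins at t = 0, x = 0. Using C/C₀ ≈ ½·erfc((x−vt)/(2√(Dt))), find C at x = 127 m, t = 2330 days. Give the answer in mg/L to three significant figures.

For a continuous step input, C/C₀ ≈ ½·erfc((x−vt)/(2√(Dt))).
vt = 0.0965 × 2330 = 224.845 m and 2√(Dt) = 2√(0.260 × 2330) = 49.23 m.
Argument (x−vt)/(2√(Dt)) = (127 − 224.845)/49.23 = -1.988; ½·erfc(-1.988) = 0.9975.
C = 389 × 0.9975 = 388 mg/L.

388 mg/L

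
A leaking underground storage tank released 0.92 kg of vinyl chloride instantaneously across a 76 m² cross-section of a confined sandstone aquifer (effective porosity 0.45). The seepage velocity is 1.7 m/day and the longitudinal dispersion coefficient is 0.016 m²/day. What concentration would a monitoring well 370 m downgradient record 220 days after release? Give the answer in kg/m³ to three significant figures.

0.00130 kg/m³

For an instantaneous plane source, C(x,t) = M/(n_e·A·√(4πDt)) · exp(−(x−vt)²/(4Dt)), with n_e·A the pore (flow) area.
Plume center vt = 1.7 × 220 = 374 m, so the well at 370 m is 4 m upgradient of the peak.
√(4πDt) = 6.651 m, giving peak height M/(n_e·A·√(4πDt)) = 0.92/(0.45 × 76 × 6.651) = 0.004045 kg/m³.
(x−vt)²/(4Dt) = (-4)²/(4 × 0.016 × 220) = 1.136; exp(−1.136) = 0.3211.
C = 0.004045 × 0.3211 = 0.00130 kg/m³.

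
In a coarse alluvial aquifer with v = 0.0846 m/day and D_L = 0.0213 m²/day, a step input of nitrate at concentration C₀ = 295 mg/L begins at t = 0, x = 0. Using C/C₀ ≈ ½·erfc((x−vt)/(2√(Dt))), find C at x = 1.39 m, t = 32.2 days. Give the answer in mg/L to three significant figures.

For a continuous step input, C/C₀ ≈ ½·erfc((x−vt)/(2√(Dt))).
vt = 0.0846 × 32.2 = 2.72412 m and 2√(Dt) = 2√(0.0213 × 32.2) = 1.656 m.
Argument (x−vt)/(2√(Dt)) = (1.39 − 2.72412)/1.656 = -0.8056; ½·erfc(-0.8056) = 0.8727.
C = 295 × 0.8727 = 257 mg/L.

257 mg/L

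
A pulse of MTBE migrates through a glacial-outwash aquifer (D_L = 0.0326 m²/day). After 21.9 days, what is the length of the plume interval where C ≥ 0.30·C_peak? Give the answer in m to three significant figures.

The plume is Gaussian with σ = √(2Dt) = √(2 × 0.0326 × 21.9) = 1.195 m.
C/C_peak = exp(−Δx²/(2σ²)) = 0.30 ⇒ Δx = σ·√(−2 ln 0.30) = 1.195 × 1.552 = 1.855 m.
Width = 2Δx = 3.71 m.

3.71 m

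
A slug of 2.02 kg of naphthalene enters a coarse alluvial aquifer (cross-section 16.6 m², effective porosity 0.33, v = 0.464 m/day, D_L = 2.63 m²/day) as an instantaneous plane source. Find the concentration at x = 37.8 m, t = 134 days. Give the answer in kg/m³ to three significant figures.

For an instantaneous plane source, C(x,t) = M/(n_e·A·√(4πDt)) · exp(−(x−vt)²/(4Dt)), with n_e·A the pore (flow) area.
Plume center vt = 0.464 × 134 = 62.176 m, so the well at 37.8 m is 24.376 m upgradient of the peak.
√(4πDt) = 66.55 m, giving peak height M/(n_e·A·√(4πDt)) = 2.02/(0.33 × 16.6 × 66.55) = 0.005541 kg/m³.
(x−vt)²/(4Dt) = (-24.376)²/(4 × 2.63 × 134) = 0.4215; exp(−0.4215) = 0.6561.
C = 0.005541 × 0.6561 = 0.00364 kg/m³.

0.00364 kg/m³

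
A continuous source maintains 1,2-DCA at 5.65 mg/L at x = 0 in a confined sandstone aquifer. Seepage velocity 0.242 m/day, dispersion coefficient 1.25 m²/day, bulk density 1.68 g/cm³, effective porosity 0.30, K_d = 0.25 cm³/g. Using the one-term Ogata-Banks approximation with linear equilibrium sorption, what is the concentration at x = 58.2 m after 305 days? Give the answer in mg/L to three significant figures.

Retardation factor R = 1 + ρ_b·K_d/n = 1 + 1.68 × 0.25/0.30 = 2.400.
Sorption retards both mechanisms: v_R = v/R = 0.1008 m/day, D_R = D/R = 0.5208 m²/day.
v_R·t = 0.1008 × 305 = 30.744 m; 2√(D_R t) = 25.21 m; argument = (58.2 − 30.744)/25.21 = 1.089.
C = C₀ × ½·erfc(1.089) = 5.65 × 0.06177 = 0.349 mg/L.

0.349 mg/L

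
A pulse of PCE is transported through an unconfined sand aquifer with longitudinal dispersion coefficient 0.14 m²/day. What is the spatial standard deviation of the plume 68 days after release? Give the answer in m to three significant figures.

4.36 m

Dispersive spreading gives a Gaussian with σ² = 2Dt; advection only shifts the center.
σ = √(2 × 0.14 × 68) = 4.36 m.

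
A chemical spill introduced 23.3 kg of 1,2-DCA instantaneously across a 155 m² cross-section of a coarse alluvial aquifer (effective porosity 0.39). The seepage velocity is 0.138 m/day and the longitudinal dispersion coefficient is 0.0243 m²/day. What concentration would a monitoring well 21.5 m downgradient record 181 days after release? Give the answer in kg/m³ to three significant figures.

For an instantaneous plane source, C(x,t) = M/(n_e·A·√(4πDt)) · exp(−(x−vt)²/(4Dt)), with n_e·A the pore (flow) area.
Plume center vt = 0.138 × 181 = 24.978 m, so the well at 21.5 m is 3.478 m upgradient of the peak.
√(4πDt) = 7.434 m, giving peak height M/(n_e·A·√(4πDt)) = 23.3/(0.39 × 155 × 7.434) = 0.05185 kg/m³.
(x−vt)²/(4Dt) = (-3.478)²/(4 × 0.0243 × 181) = 0.6876; exp(−0.6876) = 0.5028.
C = 0.05185 × 0.5028 = 0.0261 kg/m³.

0.0261 kg/m³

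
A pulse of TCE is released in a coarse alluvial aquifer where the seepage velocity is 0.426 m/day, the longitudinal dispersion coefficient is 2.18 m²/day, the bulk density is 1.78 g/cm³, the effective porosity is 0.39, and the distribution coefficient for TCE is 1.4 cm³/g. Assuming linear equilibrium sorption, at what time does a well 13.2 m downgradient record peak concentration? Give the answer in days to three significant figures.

157 days

Retardation factor R = 1 + ρ_b·K_d/n = 1 + 1.78 × 1.4/0.39 = 7.390.
Sorption retards both mechanisms: v_R = v/R = 0.05765 m/day, D_R = D/R = 0.2950 m²/day.
Peak time from v_R²t² + 2D_R t − x² = 0: t = (√(D_R² + v_R²x²) − D_R)/v_R².
√(D_R² + v_R²x²) = √(0.2950² + 0.05765² × 13.2²) = 0.8162; v_R² = 0.003324.
t = (0.8162 − 0.2950)/0.003324 = 157 days.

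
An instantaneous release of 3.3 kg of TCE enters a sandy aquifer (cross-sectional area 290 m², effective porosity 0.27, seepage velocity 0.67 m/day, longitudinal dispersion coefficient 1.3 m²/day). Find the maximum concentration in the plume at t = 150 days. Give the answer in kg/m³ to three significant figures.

The peak of an instantaneous 1D plume sits at x = vt; there the Gaussian factor is 1 and C_max = M/(n_e·A·√(4πDt)), where n_e·A is the pore area the mass is dissolved in.
√(4πDt) = √(4π × 1.3 × 150) = 49.50 m, so C_max = 3.3/(0.27 × 290 × 49.50) = 0.000851 kg/m³.

0.000851 kg/m³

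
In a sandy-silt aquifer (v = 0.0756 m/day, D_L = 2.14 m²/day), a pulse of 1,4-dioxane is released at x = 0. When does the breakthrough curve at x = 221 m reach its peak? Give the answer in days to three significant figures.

2570 days

For the 1D instantaneous-source solution, setting ∂C/∂t = 0 at fixed x gives v²t² + 2Dt − x² = 0, so t = (√(D² + v²x²) − D)/v².
√(D² + v²x²) = √(2.14² + 0.0756² × 221²) = 16.84; v² = 0.00571536.
t = (16.84 − 2.14)/0.00571536 = 2570 days (vs. the pure-advection estimate x/v = 2920 d).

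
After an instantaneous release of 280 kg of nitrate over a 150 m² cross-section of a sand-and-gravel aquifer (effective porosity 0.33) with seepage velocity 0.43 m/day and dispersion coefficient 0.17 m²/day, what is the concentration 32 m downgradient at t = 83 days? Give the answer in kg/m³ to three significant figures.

For an instantaneous plane source, C(x,t) = M/(n_e·A·√(4πDt)) · exp(−(x−vt)²/(4Dt)), with n_e·A the pore (flow) area.
Plume center vt = 0.43 × 83 = 35.69 m, so the well at 32 m is 3.69 m upgradient of the peak.
√(4πDt) = 13.32 m, giving peak height M/(n_e·A·√(4πDt)) = 280/(0.33 × 150 × 13.32) = 0.4247 kg/m³.
(x−vt)²/(4Dt) = (-3.69)²/(4 × 0.17 × 83) = 0.2412; exp(−0.2412) = 0.7857.
C = 0.4247 × 0.7857 = 0.334 kg/m³.

0.334 kg/m³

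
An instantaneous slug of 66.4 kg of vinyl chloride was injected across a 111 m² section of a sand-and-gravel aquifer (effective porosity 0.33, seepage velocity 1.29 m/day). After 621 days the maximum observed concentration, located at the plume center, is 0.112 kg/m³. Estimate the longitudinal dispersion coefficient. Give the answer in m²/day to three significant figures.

0.0336 m²/day

At the plume center C_max = M/(n_e·A·√(4πDt)), so D = M²/(4πt·(n_e·A·C_max)²).
n_e·A·C_max = 0.33 × 111 × 0.112 = 4.103 kg/m.
D = 66.4²/(4π × 621 × 4.103²) = 0.0336 m²/day.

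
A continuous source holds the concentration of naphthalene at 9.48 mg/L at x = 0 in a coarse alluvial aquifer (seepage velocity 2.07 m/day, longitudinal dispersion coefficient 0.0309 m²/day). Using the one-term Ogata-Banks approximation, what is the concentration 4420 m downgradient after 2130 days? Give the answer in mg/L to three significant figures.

1.62 mg/L

For a continuous step input, C/C₀ ≈ ½·erfc((x−vt)/(2√(Dt))).
vt = 2.07 × 2130 = 4409.1 m and 2√(Dt) = 2√(0.0309 × 2130) = 16.23 m.
Argument (x−vt)/(2√(Dt)) = (4420 − 4409.1)/16.23 = 0.6716; ½·erfc(0.6716) = 0.1711.
C = 9.48 × 0.1711 = 1.62 mg/L.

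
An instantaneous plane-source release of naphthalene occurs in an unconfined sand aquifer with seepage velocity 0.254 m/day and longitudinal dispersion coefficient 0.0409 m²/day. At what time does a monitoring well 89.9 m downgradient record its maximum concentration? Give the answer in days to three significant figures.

For the 1D instantaneous-source solution, setting ∂C/∂t = 0 at fixed x gives v²t² + 2Dt − x² = 0, so t = (√(D² + v²x²) − D)/v².
√(D² + v²x²) = √(0.0409² + 0.254² × 89.9²) = 22.83; v² = 0.064516.
t = (22.83 − 0.0409)/0.064516 = 353 days (vs. the pure-advection estimate x/v = 354 d).

353 days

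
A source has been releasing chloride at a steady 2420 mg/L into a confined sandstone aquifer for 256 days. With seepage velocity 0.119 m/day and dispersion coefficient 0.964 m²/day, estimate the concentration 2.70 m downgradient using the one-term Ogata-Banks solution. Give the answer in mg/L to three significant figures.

For a continuous step input, C/C₀ ≈ ½·erfc((x−vt)/(2√(Dt))).
vt = 0.119 × 256 = 30.464 m and 2√(Dt) = 2√(0.964 × 256) = 31.42 m.
Argument (x−vt)/(2√(Dt)) = (2.70 − 30.464)/31.42 = -0.8836; ½·erfc(-0.8836) = 0.8943.
C = 2420 × 0.8943 = 2160 mg/L.

2160 mg/L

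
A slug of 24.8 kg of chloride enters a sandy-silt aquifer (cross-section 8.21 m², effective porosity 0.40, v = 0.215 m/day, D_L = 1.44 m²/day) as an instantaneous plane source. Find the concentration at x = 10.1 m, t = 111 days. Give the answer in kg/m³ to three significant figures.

For an instantaneous plane source, C(x,t) = M/(n_e·A·√(4πDt)) · exp(−(x−vt)²/(4Dt)), with n_e·A the pore (flow) area.
Plume center vt = 0.215 × 111 = 23.865 m, so the well at 10.1 m is 13.765 m upgradient of the peak.
√(4πDt) = 44.82 m, giving peak height M/(n_e·A·√(4πDt)) = 24.8/(0.40 × 8.21 × 44.82) = 0.1685 kg/m³.
(x−vt)²/(4Dt) = (-13.765)²/(4 × 1.44 × 111) = 0.2964; exp(−0.2964) = 0.7435.
C = 0.1685 × 0.7435 = 0.125 kg/m³.

0.125 kg/m³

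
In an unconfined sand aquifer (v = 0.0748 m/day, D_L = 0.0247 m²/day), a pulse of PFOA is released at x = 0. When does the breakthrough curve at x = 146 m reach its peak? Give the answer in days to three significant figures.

For the 1D instantaneous-source solution, setting ∂C/∂t = 0 at fixed x gives v²t² + 2Dt − x² = 0, so t = (√(D² + v²x²) − D)/v².
√(D² + v²x²) = √(0.0247² + 0.0748² × 146²) = 10.92; v² = 0.00559504.
t = (10.92 − 0.0247)/0.00559504 = 1950 days (vs. the pure-advection estimate x/v = 1950 d).

1950 days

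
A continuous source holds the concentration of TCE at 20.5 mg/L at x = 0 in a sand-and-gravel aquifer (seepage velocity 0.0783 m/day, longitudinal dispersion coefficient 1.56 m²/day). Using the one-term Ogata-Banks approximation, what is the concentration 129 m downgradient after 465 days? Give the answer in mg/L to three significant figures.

For a continuous step input, C/C₀ ≈ ½·erfc((x−vt)/(2√(Dt))).
vt = 0.0783 × 465 = 36.4095 m and 2√(Dt) = 2√(1.56 × 465) = 53.87 m.
Argument (x−vt)/(2√(Dt)) = (129 − 36.4095)/53.87 = 1.719; ½·erfc(1.719) = 0.007528.
C = 20.5 × 0.007528 = 0.154 mg/L.

0.154 mg/L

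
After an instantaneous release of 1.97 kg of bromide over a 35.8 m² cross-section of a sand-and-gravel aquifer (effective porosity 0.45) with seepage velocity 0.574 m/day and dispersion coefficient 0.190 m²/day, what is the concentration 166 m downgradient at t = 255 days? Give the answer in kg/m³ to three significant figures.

For an instantaneous plane source, C(x,t) = M/(n_e·A·√(4πDt)) · exp(−(x−vt)²/(4Dt)), with n_e·A the pore (flow) area.
Plume center vt = 0.574 × 255 = 146.37 m, so the well at 166 m is 19.63 m downgradient of the peak.
√(4πDt) = 24.67 m, giving peak height M/(n_e·A·√(4πDt)) = 1.97/(0.45 × 35.8 × 24.67) = 0.004957 kg/m³.
(x−vt)²/(4Dt) = (19.63)²/(4 × 0.190 × 255) = 1.988; exp(−1.988) = 0.1370.
C = 0.004957 × 0.1370 = 0.000679 kg/m³.

0.000679 kg/m³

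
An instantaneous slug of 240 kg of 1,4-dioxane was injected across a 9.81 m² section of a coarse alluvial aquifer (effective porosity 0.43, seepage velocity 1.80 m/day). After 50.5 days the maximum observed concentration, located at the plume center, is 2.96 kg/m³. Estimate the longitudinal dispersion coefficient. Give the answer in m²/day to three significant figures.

At the plume center C_max = M/(n_e·A·√(4πDt)), so D = M²/(4πt·(n_e·A·C_max)²).
n_e·A·C_max = 0.43 × 9.81 × 2.96 = 12.49 kg/m.
D = 240²/(4π × 50.5 × 12.49²) = 0.582 m²/day.

0.582 m²/day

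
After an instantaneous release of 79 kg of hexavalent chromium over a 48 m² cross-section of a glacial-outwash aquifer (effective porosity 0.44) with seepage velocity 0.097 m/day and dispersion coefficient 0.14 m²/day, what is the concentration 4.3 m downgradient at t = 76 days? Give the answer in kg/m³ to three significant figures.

For an instantaneous plane source, C(x,t) = M/(n_e·A·√(4πDt)) · exp(−(x−vt)²/(4Dt)), with n_e·A the pore (flow) area.
Plume center vt = 0.097 × 76 = 7.372 m, so the well at 4.3 m is 3.072 m upgradient of the peak.
√(4πDt) = 11.56 m, giving peak height M/(n_e·A·√(4πDt)) = 79/(0.44 × 48 × 11.56) = 0.3236 kg/m³.
(x−vt)²/(4Dt) = (-3.072)²/(4 × 0.14 × 76) = 0.2217; exp(−0.2217) = 0.8012.
C = 0.3236 × 0.8012 = 0.259 kg/m³.

0.259 kg/m³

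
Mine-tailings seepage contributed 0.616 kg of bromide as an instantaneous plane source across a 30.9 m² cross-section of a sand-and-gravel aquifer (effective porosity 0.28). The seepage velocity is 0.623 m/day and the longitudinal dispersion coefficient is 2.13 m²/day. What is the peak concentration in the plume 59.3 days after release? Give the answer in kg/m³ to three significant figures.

0.00179 kg/m³

The peak of an instantaneous 1D plume sits at x = vt; there the Gaussian factor is 1 and C_max = M/(n_e·A·√(4πDt)), where n_e·A is the pore area the mass is dissolved in.
√(4πDt) = √(4π × 2.13 × 59.3) = 39.84 m, so C_max = 0.616/(0.28 × 30.9 × 39.84) = 0.00179 kg/m³.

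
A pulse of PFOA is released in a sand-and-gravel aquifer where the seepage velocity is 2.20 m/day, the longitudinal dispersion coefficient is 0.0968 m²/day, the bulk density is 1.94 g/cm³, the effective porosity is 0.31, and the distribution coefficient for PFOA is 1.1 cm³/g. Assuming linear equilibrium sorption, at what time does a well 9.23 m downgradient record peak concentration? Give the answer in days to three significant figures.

32.9 days

Retardation factor R = 1 + ρ_b·K_d/n = 1 + 1.94 × 1.1/0.31 = 7.884.
Sorption retards both mechanisms: v_R = v/R = 0.2790 m/day, D_R = D/R = 0.01228 m²/day.
Peak time from v_R²t² + 2D_R t − x² = 0: t = (√(D_R² + v_R²x²) − D_R)/v_R².
√(D_R² + v_R²x²) = √(0.01228² + 0.2790² × 9.23²) = 2.575; v_R² = 0.07784.
t = (2.575 − 0.01228)/0.07784 = 32.9 days.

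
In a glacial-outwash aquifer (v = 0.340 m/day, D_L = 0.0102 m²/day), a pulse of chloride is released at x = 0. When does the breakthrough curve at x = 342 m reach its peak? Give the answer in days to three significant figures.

For the 1D instantaneous-source solution, setting ∂C/∂t = 0 at fixed x gives v²t² + 2Dt − x² = 0, so t = (√(D² + v²x²) − D)/v².
√(D² + v²x²) = √(0.0102² + 0.340² × 342²) = 116.3; v² = 0.1156.
t = (116.3 − 0.0102)/0.1156 = 1010 days (vs. the pure-advection estimate x/v = 1010 d).

1010 days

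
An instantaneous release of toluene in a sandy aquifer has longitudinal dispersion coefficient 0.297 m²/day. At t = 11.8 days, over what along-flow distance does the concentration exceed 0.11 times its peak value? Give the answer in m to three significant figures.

The plume is Gaussian with σ = √(2Dt) = √(2 × 0.297 × 11.8) = 2.647 m.
C/C_peak = exp(−Δx²/(2σ²)) = 0.11 ⇒ Δx = σ·√(−2 ln 0.11) = 2.647 × 2.101 = 5.561 m.
Width = 2Δx = 11.1 m.

11.1 m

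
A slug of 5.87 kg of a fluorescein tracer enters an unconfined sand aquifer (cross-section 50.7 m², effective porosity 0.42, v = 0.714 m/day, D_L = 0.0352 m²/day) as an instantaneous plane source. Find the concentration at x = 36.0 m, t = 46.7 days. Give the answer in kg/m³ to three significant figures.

0.0207 kg/m³

For an instantaneous plane source, C(x,t) = M/(n_e·A·√(4πDt)) · exp(−(x−vt)²/(4Dt)), with n_e·A the pore (flow) area.
Plume center vt = 0.714 × 46.7 = 33.3438 m, so the well at 36.0 m is 2.6562 m downgradient of the peak.
√(4πDt) = 4.545 m, giving peak height M/(n_e·A·√(4πDt)) = 5.87/(0.42 × 50.7 × 4.545) = 0.06065 kg/m³.
(x−vt)²/(4Dt) = (2.6562)²/(4 × 0.0352 × 46.7) = 1.073; exp(−1.073) = 0.3420.
C = 0.06065 × 0.3420 = 0.0207 kg/m³.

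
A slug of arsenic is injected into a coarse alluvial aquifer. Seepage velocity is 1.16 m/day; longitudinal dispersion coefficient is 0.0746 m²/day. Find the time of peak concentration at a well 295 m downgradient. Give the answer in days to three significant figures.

For the 1D instantaneous-source solution, setting ∂C/∂t = 0 at fixed x gives v²t² + 2Dt − x² = 0, so t = (√(D² + v²x²) − D)/v².
√(D² + v²x²) = √(0.0746² + 1.16² × 295²) = 342.2; v² = 1.3456.
t = (342.2 − 0.0746)/1.3456 = 254 days (vs. the pure-advection estimate x/v = 254 d).

254 days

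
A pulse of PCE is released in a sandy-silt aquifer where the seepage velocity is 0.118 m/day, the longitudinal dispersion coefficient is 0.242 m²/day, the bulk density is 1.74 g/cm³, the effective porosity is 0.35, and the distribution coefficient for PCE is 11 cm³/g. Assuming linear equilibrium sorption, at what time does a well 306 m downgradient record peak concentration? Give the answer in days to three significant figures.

143000 days

Retardation factor R = 1 + ρ_b·K_d/n = 1 + 1.74 × 11/0.35 = 55.69.
Sorption retards both mechanisms: v_R = v/R = 0.002119 m/day, D_R = D/R = 0.004345 m²/day.
Peak time from v_R²t² + 2D_R t − x² = 0: t = (√(D_R² + v_R²x²) − D_R)/v_R².
√(D_R² + v_R²x²) = √(0.004345² + 0.002119² × 306²) = 0.6484; v_R² = 4.490e-06.
t = (0.6484 − 0.004345)/4.490e-06 = 143000 days.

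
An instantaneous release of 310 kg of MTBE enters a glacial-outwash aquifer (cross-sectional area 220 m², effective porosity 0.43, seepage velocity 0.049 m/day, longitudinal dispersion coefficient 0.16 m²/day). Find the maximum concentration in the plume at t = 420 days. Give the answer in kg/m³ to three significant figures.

0.113 kg/m³

The peak of an instantaneous 1D plume sits at x = vt; there the Gaussian factor is 1 and C_max = M/(n_e·A·√(4πDt)), where n_e·A is the pore area the mass is dissolved in.
√(4πDt) = √(4π × 0.16 × 420) = 29.06 m, so C_max = 310/(0.43 × 220 × 29.06) = 0.113 kg/m³.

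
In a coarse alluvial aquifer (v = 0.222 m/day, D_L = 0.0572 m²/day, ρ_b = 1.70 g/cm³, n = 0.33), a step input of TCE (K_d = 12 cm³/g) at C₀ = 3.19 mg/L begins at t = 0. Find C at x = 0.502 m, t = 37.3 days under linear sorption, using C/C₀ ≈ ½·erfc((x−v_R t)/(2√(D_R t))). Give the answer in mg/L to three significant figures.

Retardation factor R = 1 + ρ_b·K_d/n = 1 + 1.70 × 12/0.33 = 62.82.
Sorption retards both mechanisms: v_R = v/R = 0.003534 m/day, D_R = D/R = 0.0009105 m²/day.
v_R·t = 0.003534 × 37.3 = 0.1318182 m; 2√(D_R t) = 0.3686 m; argument = (0.502 − 0.1318182)/0.3686 = 1.004.
C = C₀ × ½·erfc(1.004) = 3.19 × 0.07782 = 0.248 mg/L.

0.248 mg/L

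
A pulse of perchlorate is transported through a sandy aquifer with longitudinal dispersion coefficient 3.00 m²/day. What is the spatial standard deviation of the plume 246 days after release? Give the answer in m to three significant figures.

Dispersive spreading gives a Gaussian with σ² = 2Dt; advection only shifts the center.
σ = √(2 × 3.00 × 246) = 38.4 m.

38.4 m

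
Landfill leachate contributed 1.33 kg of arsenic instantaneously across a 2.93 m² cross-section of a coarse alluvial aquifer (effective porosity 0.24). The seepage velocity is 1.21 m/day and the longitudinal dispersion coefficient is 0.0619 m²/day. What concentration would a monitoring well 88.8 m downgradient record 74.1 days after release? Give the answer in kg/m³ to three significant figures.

For an instantaneous plane source, C(x,t) = M/(n_e·A·√(4πDt)) · exp(−(x−vt)²/(4Dt)), with n_e·A the pore (flow) area.
Plume center vt = 1.21 × 74.1 = 89.661 m, so the well at 88.8 m is 0.861 m upgradient of the peak.
√(4πDt) = 7.592 m, giving peak height M/(n_e·A·√(4πDt)) = 1.33/(0.24 × 2.93 × 7.592) = 0.2491 kg/m³.
(x−vt)²/(4Dt) = (-0.861)²/(4 × 0.0619 × 74.1) = 0.04041; exp(−0.04041) = 0.9604.
C = 0.2491 × 0.9604 = 0.239 kg/m³.

0.239 kg/m³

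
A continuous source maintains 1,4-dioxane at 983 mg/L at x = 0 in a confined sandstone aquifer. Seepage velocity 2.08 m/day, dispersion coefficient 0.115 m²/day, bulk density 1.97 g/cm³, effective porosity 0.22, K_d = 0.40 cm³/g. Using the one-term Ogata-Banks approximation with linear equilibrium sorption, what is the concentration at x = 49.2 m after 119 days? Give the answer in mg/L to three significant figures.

Retardation factor R = 1 + ρ_b·K_d/n = 1 + 1.97 × 0.40/0.22 = 4.582.
Sorption retards both mechanisms: v_R = v/R = 0.4540 m/day, D_R = D/R = 0.02510 m²/day.
v_R·t = 0.4540 × 119 = 54.026 m; 2√(D_R t) = 3.457 m; argument = (49.2 − 54.026)/3.457 = -1.396.
C = C₀ × ½·erfc(-1.396) = 983 × 0.9758 = 959 mg/L.

959 mg/L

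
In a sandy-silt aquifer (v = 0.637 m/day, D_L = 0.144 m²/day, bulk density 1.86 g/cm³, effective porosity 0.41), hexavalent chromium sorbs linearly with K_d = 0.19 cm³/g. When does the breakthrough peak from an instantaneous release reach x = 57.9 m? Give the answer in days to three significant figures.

169 days

Retardation factor R = 1 + ρ_b·K_d/n = 1 + 1.86 × 0.19/0.41 = 1.862.
Sorption retards both mechanisms: v_R = v/R = 0.3421 m/day, D_R = D/R = 0.07734 m²/day.
Peak time from v_R²t² + 2D_R t − x² = 0: t = (√(D_R² + v_R²x²) − D_R)/v_R².
√(D_R² + v_R²x²) = √(0.07734² + 0.3421² × 57.9²) = 19.81; v_R² = 0.1170.
t = (19.81 − 0.07734)/0.1170 = 169 days.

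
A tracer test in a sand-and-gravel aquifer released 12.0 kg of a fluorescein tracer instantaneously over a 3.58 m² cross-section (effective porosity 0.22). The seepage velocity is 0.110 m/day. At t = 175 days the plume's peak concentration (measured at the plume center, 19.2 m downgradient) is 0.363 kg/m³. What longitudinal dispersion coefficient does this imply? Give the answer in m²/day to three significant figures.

At the plume center C_max = M/(n_e·A·√(4πDt)), so D = M²/(4πt·(n_e·A·C_max)²).
n_e·A·C_max = 0.22 × 3.58 × 0.363 = 0.2859 kg/m.
D = 12.0²/(4π × 175 × 0.2859²) = 0.801 m²/day.

0.801 m²/day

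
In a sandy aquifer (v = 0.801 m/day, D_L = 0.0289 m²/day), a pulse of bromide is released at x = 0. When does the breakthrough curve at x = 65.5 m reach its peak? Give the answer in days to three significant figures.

81.7 days

For the 1D instantaneous-source solution, setting ∂C/∂t = 0 at fixed x gives v²t² + 2Dt − x² = 0, so t = (√(D² + v²x²) − D)/v².
√(D² + v²x²) = √(0.0289² + 0.801² × 65.5²) = 52.47; v² = 0.641601.
t = (52.47 − 0.0289)/0.641601 = 81.7 days (vs. the pure-advection estimate x/v = 81.8 d).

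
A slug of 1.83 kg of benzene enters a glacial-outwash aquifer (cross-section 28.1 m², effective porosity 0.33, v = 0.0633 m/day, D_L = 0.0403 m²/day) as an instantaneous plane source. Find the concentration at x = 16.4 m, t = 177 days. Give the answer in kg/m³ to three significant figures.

For an instantaneous plane source, C(x,t) = M/(n_e·A·√(4πDt)) · exp(−(x−vt)²/(4Dt)), with n_e·A the pore (flow) area.
Plume center vt = 0.0633 × 177 = 11.2041 m, so the well at 16.4 m is 5.1959 m downgradient of the peak.
√(4πDt) = 9.468 m, giving peak height M/(n_e·A·√(4πDt)) = 1.83/(0.33 × 28.1 × 9.468) = 0.02084 kg/m³.
(x−vt)²/(4Dt) = (5.1959)²/(4 × 0.0403 × 177) = 0.9462; exp(−0.9462) = 0.3882.
C = 0.02084 × 0.3882 = 0.00809 kg/m³.

0.00809 kg/m³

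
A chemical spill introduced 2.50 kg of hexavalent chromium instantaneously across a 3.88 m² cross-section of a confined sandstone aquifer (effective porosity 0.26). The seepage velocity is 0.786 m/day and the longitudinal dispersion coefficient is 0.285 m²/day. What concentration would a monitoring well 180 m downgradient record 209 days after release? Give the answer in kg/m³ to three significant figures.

0.0321 kg/m³

For an instantaneous plane source, C(x,t) = M/(n_e·A·√(4πDt)) · exp(−(x−vt)²/(4Dt)), with n_e·A the pore (flow) area.
Plume center vt = 0.786 × 209 = 164.274 m, so the well at 180 m is 15.726 m downgradient of the peak.
√(4πDt) = 27.36 m, giving peak height M/(n_e·A·√(4πDt)) = 2.50/(0.26 × 3.88 × 27.36) = 0.09058 kg/m³.
(x−vt)²/(4Dt) = (15.726)²/(4 × 0.285 × 209) = 1.038; exp(−1.038) = 0.3542.
C = 0.09058 × 0.3542 = 0.0321 kg/m³.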